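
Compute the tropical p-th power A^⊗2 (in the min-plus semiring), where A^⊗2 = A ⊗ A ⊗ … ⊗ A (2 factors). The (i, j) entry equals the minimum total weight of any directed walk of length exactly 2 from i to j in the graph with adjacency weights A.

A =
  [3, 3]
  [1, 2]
A^⊗2 =
  [4, 5]
  [3, 4]

Each entry (A^⊗2)_ij equals the minimum over all length-2 walks i = v_0 → v_1 → … → v_2 = j of Σ_t A[v_t][v_{t+1}]. For example, for (i, j) = (0, 1) we minimise over 2 possible intermediate vertex sequences; the minimum is 5, attained along the walk 0 → 1 → 1.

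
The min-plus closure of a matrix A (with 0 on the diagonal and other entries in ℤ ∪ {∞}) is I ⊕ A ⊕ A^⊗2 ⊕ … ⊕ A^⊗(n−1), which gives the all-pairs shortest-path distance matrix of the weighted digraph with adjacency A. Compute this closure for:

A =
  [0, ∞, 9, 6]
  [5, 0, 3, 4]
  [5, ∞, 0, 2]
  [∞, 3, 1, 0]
Closure =
  [0, 9, 7, 6]
  [5, 0, 3, 4]
  [5, 5, 0, 2]
  [6, 3, 1, 0]

This is the Floyd-Warshall all-pairs shortest-path computation. For each intermediate vertex k = 0, 1, …, 3, update dist[i][j] ← min(dist[i][j], dist[i][k] + dist[k][j]). The final matrix gives, for each (i, j), the minimum total weight of any directed path from i to j (possibly empty when i = j).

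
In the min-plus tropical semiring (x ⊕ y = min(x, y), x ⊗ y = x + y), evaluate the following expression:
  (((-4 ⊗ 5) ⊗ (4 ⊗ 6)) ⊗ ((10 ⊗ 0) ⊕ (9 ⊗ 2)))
(((-4 ⊗ 5) ⊗ (4 ⊗ 6)) ⊗ ((10 ⊗ 0) ⊕ (9 ⊗ 2))) = 21

Expand innermost to outermost. Recall ⊕ takes the minimum of its arguments and ⊗ takes their sum. Working out the expression (((-4 ⊗ 5) ⊗ (4 ⊗ 6)) ⊗ ((10 ⊗ 0) ⊕ (9 ⊗ 2))) gives 21.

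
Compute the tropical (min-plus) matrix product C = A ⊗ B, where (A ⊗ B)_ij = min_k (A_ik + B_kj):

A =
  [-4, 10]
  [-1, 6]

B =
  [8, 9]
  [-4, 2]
A ⊗ B =
  [4, 5]
  [2, 8]

Apply the min-plus product entry-by-entry:
  C[0][0] = min over k of (A[0][0] + B[0][0] = -4 + 8 = 4, A[0][1] + B[1][0] = 10 + -4 = 6) = 4 (attained at k = 0)
  C[0][1] = min over k of (A[0][0] + B[0][1] = -4 + 9 = 5, A[0][1] + B[1][1] = 10 + 2 = 12) = 5 (attained at k = 0)
  C[1][0] = min over k of (A[1][0] + B[0][0] = -1 + 8 = 7, A[1][1] + B[1][0] = 6 + -4 = 2) = 2 (attained at k = 1)
  C[1][1] = min over k of (A[1][0] + B[0][1] = -1 + 9 = 8, A[1][1] + B[1][1] = 6 + 2 = 8) = 8 (attained at k = 0)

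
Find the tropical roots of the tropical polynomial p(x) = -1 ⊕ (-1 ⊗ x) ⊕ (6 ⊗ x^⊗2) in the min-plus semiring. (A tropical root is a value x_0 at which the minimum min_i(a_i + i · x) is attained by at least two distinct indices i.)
Roots: {-7, 0}

Each tropical root is a break point of the lower envelope of the lines y = a_i + i · x (there are 3 lines, with slopes 0, 1, ..., 2). Only the lines that attain the minimum somewhere contribute to roots; other lines are dominated. Here the surviving (envelope) indices are i = 2, i = 1, i = 0.
Intersections between consecutive envelope lines give the roots: for adjacent envelope indices i < j the intersection is x = (a_i − a_j) / (j − i). Reading off the sorted break points: {-7, 0}.
Verification: at each break x_0, at least two indices attain the minimum of min_i(a_i + i · x_0).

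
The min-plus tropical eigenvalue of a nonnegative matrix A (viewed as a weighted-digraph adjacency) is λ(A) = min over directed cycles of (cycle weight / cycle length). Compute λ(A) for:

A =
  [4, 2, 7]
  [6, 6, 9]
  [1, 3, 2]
λ(A) = 2

Enumerate directed cycles and compute their means (weight / length). Sample:
  cycle 0 → 0: weight = 4, length = 1, mean = 4/1 ≈ 4.000
  cycle 1 → 1: weight = 6, length = 1, mean = 6/1 ≈ 6.000
  cycle 2 → 2: weight = 2, length = 1, mean = 2/1 ≈ 2.000
  cycle 0 → 1 → 0: weight = 8, length = 2, mean = 8/2 ≈ 4.000
  cycle 0 → 2 → 0: weight = 8, length = 2, mean = 8/2 ≈ 4.000
  cycle 1 → 0 → 1: weight = 8, length = 2, mean = 8/2 ≈ 4.000
Minimum mean = 2.000, attained e.g. along the cycle 2 → 2 with weight 2 and length 1. So λ(A) = 2/1 = 2.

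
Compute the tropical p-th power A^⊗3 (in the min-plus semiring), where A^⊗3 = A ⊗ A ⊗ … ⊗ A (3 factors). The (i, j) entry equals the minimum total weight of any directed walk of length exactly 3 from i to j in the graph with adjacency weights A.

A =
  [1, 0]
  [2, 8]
A^⊗3 =
  [3, 2]
  [4, 3]

Each entry (A^⊗3)_ij equals the minimum over all length-3 walks i = v_0 → v_1 → … → v_3 = j of Σ_t A[v_t][v_{t+1}]. For example, for (i, j) = (0, 1) we minimise over 4 possible intermediate vertex sequences; the minimum is 2, attained along the walk 0 → 0 → 0 → 1.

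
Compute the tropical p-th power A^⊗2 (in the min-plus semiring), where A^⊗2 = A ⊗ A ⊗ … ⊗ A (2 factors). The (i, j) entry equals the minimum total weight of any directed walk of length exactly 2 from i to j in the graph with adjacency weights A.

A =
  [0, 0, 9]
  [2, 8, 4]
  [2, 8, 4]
A^⊗2 =
  [0, 0, 4]
  [2, 2, 8]
  [2, 2, 8]

Each entry (A^⊗2)_ij equals the minimum over all length-2 walks i = v_0 → v_1 → … → v_2 = j of Σ_t A[v_t][v_{t+1}]. For example, for (i, j) = (0, 2) we minimise over 3 possible intermediate vertex sequences; the minimum is 4, attained along the walk 0 → 1 → 2.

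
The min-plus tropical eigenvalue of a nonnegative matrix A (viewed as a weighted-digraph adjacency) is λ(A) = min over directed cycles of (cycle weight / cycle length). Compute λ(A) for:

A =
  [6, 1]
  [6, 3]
λ(A) = 3

Enumerate directed cycles and compute their means (weight / length). Sample:
  cycle 0 → 0: weight = 6, length = 1, mean = 6/1 ≈ 6.000
  cycle 1 → 1: weight = 3, length = 1, mean = 3/1 ≈ 3.000
  cycle 0 → 1 → 0: weight = 7, length = 2, mean = 7/2 ≈ 3.500
  cycle 1 → 0 → 1: weight = 7, length = 2, mean = 7/2 ≈ 3.500
Minimum mean = 3.000, attained e.g. along the cycle 1 → 1 with weight 3 and length 1. So λ(A) = 3/1 = 3.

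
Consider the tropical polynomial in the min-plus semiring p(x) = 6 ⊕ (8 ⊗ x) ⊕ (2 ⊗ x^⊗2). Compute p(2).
p(2) = 6

A tropical monomial a ⊗ x^⊗i evaluates to a + i · x. Evaluating each term at x = 2:
  Term 0 contributes 6 + 0 · 2 = 6
  Term 1 contributes 8 + 1 · 2 = 10
  Term 2 contributes 2 + 2 · 2 = 6
p(2) = ⊕ of these = min[6, 10, 6] = 6.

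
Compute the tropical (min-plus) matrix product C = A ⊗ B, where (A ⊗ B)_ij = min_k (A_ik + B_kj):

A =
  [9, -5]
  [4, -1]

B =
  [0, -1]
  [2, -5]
A ⊗ B =
  [-3, -10]
  [1, -6]

Apply the min-plus product entry-by-entry:
  C[0][0] = min over k of (A[0][0] + B[0][0] = 9 + 0 = 9, A[0][1] + B[1][0] = -5 + 2 = -3) = -3 (attained at k = 1)
  C[0][1] = min over k of (A[0][0] + B[0][1] = 9 + -1 = 8, A[0][1] + B[1][1] = -5 + -5 = -10) = -10 (attained at k = 1)
  C[1][0] = min over k of (A[1][0] + B[0][0] = 4 + 0 = 4, A[1][1] + B[1][0] = -1 + 2 = 1) = 1 (attained at k = 1)
  C[1][1] = min over k of (A[1][0] + B[0][1] = 4 + -1 = 3, A[1][1] + B[1][1] = -1 + -5 = -6) = -6 (attained at k = 1)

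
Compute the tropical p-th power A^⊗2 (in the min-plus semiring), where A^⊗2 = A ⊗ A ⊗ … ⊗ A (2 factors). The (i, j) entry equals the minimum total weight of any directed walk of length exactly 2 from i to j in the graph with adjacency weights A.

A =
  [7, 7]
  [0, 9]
A^⊗2 =
  [7, 14]
  [7, 7]

Each entry (A^⊗2)_ij equals the minimum over all length-2 walks i = v_0 → v_1 → … → v_2 = j of Σ_t A[v_t][v_{t+1}]. For example, for (i, j) = (0, 1) we minimise over 2 possible intermediate vertex sequences; the minimum is 14, attained along the walk 0 → 0 → 1.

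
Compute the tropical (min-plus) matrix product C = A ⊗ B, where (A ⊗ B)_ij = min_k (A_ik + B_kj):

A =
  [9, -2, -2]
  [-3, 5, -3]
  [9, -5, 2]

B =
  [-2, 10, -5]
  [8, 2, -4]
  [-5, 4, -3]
A ⊗ B =
  [-7, 0, -6]
  [-8, 1, -8]
  [-3, -3, -9]

Apply the min-plus product entry-by-entry:
  C[0][0] = min over k of (A[0][0] + B[0][0] = 9 + -2 = 7, A[0][1] + B[1][0] = -2 + 8 = 6, A[0][2] + B[2][0] = -2 + -5 = -7) = -7 (attained at k = 2)
  C[0][1] = min over k of (A[0][0] + B[0][1] = 9 + 10 = 19, A[0][1] + B[1][1] = -2 + 2 = 0, A[0][2] + B[2][1] = -2 + 4 = 2) = 0 (attained at k = 1)
  C[0][2] = min over k of (A[0][0] + B[0][2] = 9 + -5 = 4, A[0][1] + B[1][2] = -2 + -4 = -6, A[0][2] + B[2][2] = -2 + -3 = -5) = -6 (attained at k = 1)
  C[1][0] = min over k of (A[1][0] + B[0][0] = -3 + -2 = -5, A[1][1] + B[1][0] = 5 + 8 = 13, A[1][2] + B[2][0] = -3 + -5 = -8) = -8 (attained at k = 2)
  C[1][1] = min over k of (A[1][0] + B[0][1] = -3 + 10 = 7, A[1][1] + B[1][1] = 5 + 2 = 7, A[1][2] + B[2][1] = -3 + 4 = 1) = 1 (attained at k = 2)
  C[1][2] = min over k of (A[1][0] + B[0][2] = -3 + -5 = -8, A[1][1] + B[1][2] = 5 + -4 = 1, A[1][2] + B[2][2] = -3 + -3 = -6) = -8 (attained at k = 0)
  C[2][0] = min over k of (A[2][0] + B[0][0] = 9 + -2 = 7, A[2][1] + B[1][0] = -5 + 8 = 3, A[2][2] + B[2][0] = 2 + -5 = -3) = -3 (attained at k = 2)
  C[2][1] = min over k of (A[2][0] + B[0][1] = 9 + 10 = 19, A[2][1] + B[1][1] = -5 + 2 = -3, A[2][2] + B[2][1] = 2 + 4 = 6) = -3 (attained at k = 1)
  C[2][2] = min over k of (A[2][0] + B[0][2] = 9 + -5 = 4, A[2][1] + B[1][2] = -5 + -4 = -9, A[2][2] + B[2][2] = 2 + -3 = -1) = -9 (attained at k = 1)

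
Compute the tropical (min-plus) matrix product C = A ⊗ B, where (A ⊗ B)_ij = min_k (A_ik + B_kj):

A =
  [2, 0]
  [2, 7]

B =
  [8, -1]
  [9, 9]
A ⊗ B =
  [9, 1]
  [10, 1]

Apply the min-plus product entry-by-entry:
  C[0][0] = min over k of (A[0][0] + B[0][0] = 2 + 8 = 10, A[0][1] + B[1][0] = 0 + 9 = 9) = 9 (attained at k = 1)
  C[0][1] = min over k of (A[0][0] + B[0][1] = 2 + -1 = 1, A[0][1] + B[1][1] = 0 + 9 = 9) = 1 (attained at k = 0)
  C[1][0] = min over k of (A[1][0] + B[0][0] = 2 + 8 = 10, A[1][1] + B[1][0] = 7 + 9 = 16) = 10 (attained at k = 0)
  C[1][1] = min over k of (A[1][0] + B[0][1] = 2 + -1 = 1, A[1][1] + B[1][1] = 7 + 9 = 16) = 1 (attained at k = 0)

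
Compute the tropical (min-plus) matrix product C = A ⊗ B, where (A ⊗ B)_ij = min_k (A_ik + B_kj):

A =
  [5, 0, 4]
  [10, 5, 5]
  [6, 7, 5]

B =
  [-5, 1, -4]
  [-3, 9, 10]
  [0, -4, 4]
A ⊗ B =
  [-3, 0, 1]
  [2, 1, 6]
  [1, 1, 2]

Apply the min-plus product entry-by-entry:
  C[0][0] = min over k of (A[0][0] + B[0][0] = 5 + -5 = 0, A[0][1] + B[1][0] = 0 + -3 = -3, A[0][2] + B[2][0] = 4 + 0 = 4) = -3 (attained at k = 1)
  C[0][1] = min over k of (A[0][0] + B[0][1] = 5 + 1 = 6, A[0][1] + B[1][1] = 0 + 9 = 9, A[0][2] + B[2][1] = 4 + -4 = 0) = 0 (attained at k = 2)
  C[0][2] = min over k of (A[0][0] + B[0][2] = 5 + -4 = 1, A[0][1] + B[1][2] = 0 + 10 = 10, A[0][2] + B[2][2] = 4 + 4 = 8) = 1 (attained at k = 0)
  C[1][0] = min over k of (A[1][0] + B[0][0] = 10 + -5 = 5, A[1][1] + B[1][0] = 5 + -3 = 2, A[1][2] + B[2][0] = 5 + 0 = 5) = 2 (attained at k = 1)
  C[1][1] = min over k of (A[1][0] + B[0][1] = 10 + 1 = 11, A[1][1] + B[1][1] = 5 + 9 = 14, A[1][2] + B[2][1] = 5 + -4 = 1) = 1 (attained at k = 2)
  C[1][2] = min over k of (A[1][0] + B[0][2] = 10 + -4 = 6, A[1][1] + B[1][2] = 5 + 10 = 15, A[1][2] + B[2][2] = 5 + 4 = 9) = 6 (attained at k = 0)
  C[2][0] = min over k of (A[2][0] + B[0][0] = 6 + -5 = 1, A[2][1] + B[1][0] = 7 + -3 = 4, A[2][2] + B[2][0] = 5 + 0 = 5) = 1 (attained at k = 0)
  C[2][1] = min over k of (A[2][0] + B[0][1] = 6 + 1 = 7, A[2][1] + B[1][1] = 7 + 9 = 16, A[2][2] + B[2][1] = 5 + -4 = 1) = 1 (attained at k = 2)
  C[2][2] = min over k of (A[2][0] + B[0][2] = 6 + -4 = 2, A[2][1] + B[1][2] = 7 + 10 = 17, A[2][2] + B[2][2] = 5 + 4 = 9) = 2 (attained at k = 0)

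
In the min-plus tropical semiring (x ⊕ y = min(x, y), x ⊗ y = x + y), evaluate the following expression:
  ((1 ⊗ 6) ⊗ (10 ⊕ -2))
((1 ⊗ 6) ⊗ (10 ⊕ -2)) = 5

Expand innermost to outermost. Recall ⊕ takes the minimum of its arguments and ⊗ takes their sum. Working out the expression ((1 ⊗ 6) ⊗ (10 ⊕ -2)) gives 5.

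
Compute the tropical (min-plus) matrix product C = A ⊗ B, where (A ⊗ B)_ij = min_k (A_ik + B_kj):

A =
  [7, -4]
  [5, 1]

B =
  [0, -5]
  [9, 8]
A ⊗ B =
  [5, 2]
  [5, 0]

Apply the min-plus product entry-by-entry:
  C[0][0] = min over k of (A[0][0] + B[0][0] = 7 + 0 = 7, A[0][1] + B[1][0] = -4 + 9 = 5) = 5 (attained at k = 1)
  C[0][1] = min over k of (A[0][0] + B[0][1] = 7 + -5 = 2, A[0][1] + B[1][1] = -4 + 8 = 4) = 2 (attained at k = 0)
  C[1][0] = min over k of (A[1][0] + B[0][0] = 5 + 0 = 5, A[1][1] + B[1][0] = 1 + 9 = 10) = 5 (attained at k = 0)
  C[1][1] = min over k of (A[1][0] + B[0][1] = 5 + -5 = 0, A[1][1] + B[1][1] = 1 + 8 = 9) = 0 (attained at k = 0)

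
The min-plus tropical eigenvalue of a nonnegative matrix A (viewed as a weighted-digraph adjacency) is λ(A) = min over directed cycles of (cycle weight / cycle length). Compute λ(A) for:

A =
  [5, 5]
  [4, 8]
λ(A) = 9/2

Enumerate directed cycles and compute their means (weight / length). Sample:
  cycle 0 → 0: weight = 5, length = 1, mean = 5/1 ≈ 5.000
  cycle 1 → 1: weight = 8, length = 1, mean = 8/1 ≈ 8.000
  cycle 0 → 1 → 0: weight = 9, length = 2, mean = 9/2 ≈ 4.500
  cycle 1 → 0 → 1: weight = 9, length = 2, mean = 9/2 ≈ 4.500
Minimum mean = 4.500, attained e.g. along the cycle 0 → 1 → 0 with weight 9 and length 2. So λ(A) = 9/2 = 9/2.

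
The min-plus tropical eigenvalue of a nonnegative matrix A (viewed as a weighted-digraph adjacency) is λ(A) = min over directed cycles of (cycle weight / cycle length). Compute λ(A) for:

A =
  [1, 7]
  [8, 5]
λ(A) = 1

Enumerate directed cycles and compute their means (weight / length). Sample:
  cycle 0 → 0: weight = 1, length = 1, mean = 1/1 ≈ 1.000
  cycle 1 → 1: weight = 5, length = 1, mean = 5/1 ≈ 5.000
  cycle 0 → 1 → 0: weight = 15, length = 2, mean = 15/2 ≈ 7.500
  cycle 1 → 0 → 1: weight = 15, length = 2, mean = 15/2 ≈ 7.500
Minimum mean = 1.000, attained e.g. along the cycle 0 → 0 with weight 1 and length 1. So λ(A) = 1/1 = 1.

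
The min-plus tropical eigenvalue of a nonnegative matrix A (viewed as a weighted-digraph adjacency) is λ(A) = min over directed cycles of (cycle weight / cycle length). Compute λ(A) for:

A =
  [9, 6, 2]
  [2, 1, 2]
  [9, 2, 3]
λ(A) = 1

Enumerate directed cycles and compute their means (weight / length). Sample:
  cycle 0 → 0: weight = 9, length = 1, mean = 9/1 ≈ 9.000
  cycle 1 → 1: weight = 1, length = 1, mean = 1/1 ≈ 1.000
  cycle 2 → 2: weight = 3, length = 1, mean = 3/1 ≈ 3.000
  cycle 0 → 1 → 0: weight = 8, length = 2, mean = 8/2 ≈ 4.000
  cycle 0 → 2 → 0: weight = 11, length = 2, mean = 11/2 ≈ 5.500
  cycle 1 → 0 → 1: weight = 8, length = 2, mean = 8/2 ≈ 4.000
Minimum mean = 1.000, attained e.g. along the cycle 1 → 1 with weight 1 and length 1. So λ(A) = 1/1 = 1.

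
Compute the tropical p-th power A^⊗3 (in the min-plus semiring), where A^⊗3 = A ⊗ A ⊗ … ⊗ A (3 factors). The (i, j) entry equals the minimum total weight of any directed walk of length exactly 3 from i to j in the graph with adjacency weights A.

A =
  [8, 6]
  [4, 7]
A^⊗3 =
  [17, 16]
  [14, 17]

Each entry (A^⊗3)_ij equals the minimum over all length-3 walks i = v_0 → v_1 → … → v_3 = j of Σ_t A[v_t][v_{t+1}]. For example, for (i, j) = (0, 1) we minimise over 4 possible intermediate vertex sequences; the minimum is 16, attained along the walk 0 → 1 → 0 → 1.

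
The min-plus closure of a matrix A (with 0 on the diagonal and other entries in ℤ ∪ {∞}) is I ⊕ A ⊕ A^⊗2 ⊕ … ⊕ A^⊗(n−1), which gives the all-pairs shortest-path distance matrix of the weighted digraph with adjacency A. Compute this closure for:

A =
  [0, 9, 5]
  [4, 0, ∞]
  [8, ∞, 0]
Closure =
  [0, 9, 5]
  [4, 0, 9]
  [8, 17, 0]

This is the Floyd-Warshall all-pairs shortest-path computation. For each intermediate vertex k = 0, 1, …, 2, update dist[i][j] ← min(dist[i][j], dist[i][k] + dist[k][j]). The final matrix gives, for each (i, j), the minimum total weight of any directed path from i to j (possibly empty when i = j).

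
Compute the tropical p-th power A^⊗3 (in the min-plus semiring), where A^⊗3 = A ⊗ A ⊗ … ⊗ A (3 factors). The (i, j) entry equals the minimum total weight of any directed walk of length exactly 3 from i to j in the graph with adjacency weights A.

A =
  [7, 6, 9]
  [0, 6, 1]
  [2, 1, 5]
A^⊗3 =
  [9, 8, 11]
  [2, 7, 3]
  [4, 3, 7]

Each entry (A^⊗3)_ij equals the minimum over all length-3 walks i = v_0 → v_1 → … → v_3 = j of Σ_t A[v_t][v_{t+1}]. For example, for (i, j) = (0, 2) we minimise over 9 possible intermediate vertex sequences; the minimum is 11, attained along the walk 0 → 2 → 1 → 2.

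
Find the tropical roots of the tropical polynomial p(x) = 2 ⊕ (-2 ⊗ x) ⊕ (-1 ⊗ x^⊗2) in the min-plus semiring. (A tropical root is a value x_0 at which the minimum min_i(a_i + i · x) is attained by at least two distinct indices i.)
Roots: {-1, 4}

Each tropical root is a break point of the lower envelope of the lines y = a_i + i · x (there are 3 lines, with slopes 0, 1, ..., 2). Only the lines that attain the minimum somewhere contribute to roots; other lines are dominated. Here the surviving (envelope) indices are i = 2, i = 1, i = 0.
Intersections between consecutive envelope lines give the roots: for adjacent envelope indices i < j the intersection is x = (a_i − a_j) / (j − i). Reading off the sorted break points: {-1, 4}.
Verification: at each break x_0, at least two indices attain the minimum of min_i(a_i + i · x_0).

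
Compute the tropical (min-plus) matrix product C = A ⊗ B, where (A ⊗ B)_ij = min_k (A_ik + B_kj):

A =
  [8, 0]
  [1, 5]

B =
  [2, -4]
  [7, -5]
A ⊗ B =
  [7, -5]
  [3, -3]

Apply the min-plus product entry-by-entry:
  C[0][0] = min over k of (A[0][0] + B[0][0] = 8 + 2 = 10, A[0][1] + B[1][0] = 0 + 7 = 7) = 7 (attained at k = 1)
  C[0][1] = min over k of (A[0][0] + B[0][1] = 8 + -4 = 4, A[0][1] + B[1][1] = 0 + -5 = -5) = -5 (attained at k = 1)
  C[1][0] = min over k of (A[1][0] + B[0][0] = 1 + 2 = 3, A[1][1] + B[1][0] = 5 + 7 = 12) = 3 (attained at k = 0)
  C[1][1] = min over k of (A[1][0] + B[0][1] = 1 + -4 = -3, A[1][1] + B[1][1] = 5 + -5 = 0) = -3 (attained at k = 0)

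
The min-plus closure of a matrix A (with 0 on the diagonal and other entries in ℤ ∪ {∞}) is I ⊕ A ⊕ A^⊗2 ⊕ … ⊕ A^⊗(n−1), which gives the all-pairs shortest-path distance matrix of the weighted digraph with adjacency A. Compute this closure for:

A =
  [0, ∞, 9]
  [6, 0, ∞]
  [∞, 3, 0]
Closure =
  [0, 12, 9]
  [6, 0, 15]
  [9, 3, 0]

This is the Floyd-Warshall all-pairs shortest-path computation. For each intermediate vertex k = 0, 1, …, 2, update dist[i][j] ← min(dist[i][j], dist[i][k] + dist[k][j]). The final matrix gives, for each (i, j), the minimum total weight of any directed path from i to j (possibly empty when i = j).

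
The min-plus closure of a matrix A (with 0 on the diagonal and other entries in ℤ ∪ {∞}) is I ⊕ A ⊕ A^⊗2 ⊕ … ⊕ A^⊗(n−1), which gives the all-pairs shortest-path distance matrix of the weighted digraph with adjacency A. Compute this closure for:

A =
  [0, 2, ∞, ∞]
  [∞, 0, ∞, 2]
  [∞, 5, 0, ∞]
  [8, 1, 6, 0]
Closure =
  [0, 2, 10, 4]
  [10, 0, 8, 2]
  [15, 5, 0, 7]
  [8, 1, 6, 0]

This is the Floyd-Warshall all-pairs shortest-path computation. For each intermediate vertex k = 0, 1, …, 3, update dist[i][j] ← min(dist[i][j], dist[i][k] + dist[k][j]). The final matrix gives, for each (i, j), the minimum total weight of any directed path from i to j (possibly empty when i = j).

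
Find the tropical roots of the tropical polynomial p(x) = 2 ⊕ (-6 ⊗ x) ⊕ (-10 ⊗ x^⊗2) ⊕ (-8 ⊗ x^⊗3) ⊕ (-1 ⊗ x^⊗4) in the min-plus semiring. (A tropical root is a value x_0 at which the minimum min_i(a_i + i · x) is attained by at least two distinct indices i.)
Roots: {-7, -2, 4, 8}

Each tropical root is a break point of the lower envelope of the lines y = a_i + i · x (there are 5 lines, with slopes 0, 1, ..., 4). Only the lines that attain the minimum somewhere contribute to roots; other lines are dominated. Here the surviving (envelope) indices are i = 4, i = 3, i = 2, i = 1, i = 0.
Intersections between consecutive envelope lines give the roots: for adjacent envelope indices i < j the intersection is x = (a_i − a_j) / (j − i). Reading off the sorted break points: {-7, -2, 4, 8}.
Verification: at each break x_0, at least two indices attain the minimum of min_i(a_i + i · x_0).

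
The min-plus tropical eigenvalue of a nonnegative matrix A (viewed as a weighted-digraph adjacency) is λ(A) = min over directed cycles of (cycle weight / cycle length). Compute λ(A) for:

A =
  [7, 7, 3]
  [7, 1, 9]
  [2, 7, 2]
λ(A) = 1

Enumerate directed cycles and compute their means (weight / length). Sample:
  cycle 0 → 0: weight = 7, length = 1, mean = 7/1 ≈ 7.000
  cycle 1 → 1: weight = 1, length = 1, mean = 1/1 ≈ 1.000
  cycle 2 → 2: weight = 2, length = 1, mean = 2/1 ≈ 2.000
  cycle 0 → 1 → 0: weight = 14, length = 2, mean = 14/2 ≈ 7.000
  cycle 0 → 2 → 0: weight = 5, length = 2, mean = 5/2 ≈ 2.500
  cycle 1 → 0 → 1: weight = 14, length = 2, mean = 14/2 ≈ 7.000
Minimum mean = 1.000, attained e.g. along the cycle 1 → 1 with weight 1 and length 1. So λ(A) = 1/1 = 1.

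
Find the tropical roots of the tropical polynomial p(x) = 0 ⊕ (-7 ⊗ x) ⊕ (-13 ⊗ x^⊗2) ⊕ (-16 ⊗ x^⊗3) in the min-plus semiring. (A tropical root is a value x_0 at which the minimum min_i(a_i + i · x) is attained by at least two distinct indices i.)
Roots: {3, 6, 7}

Each tropical root is a break point of the lower envelope of the lines y = a_i + i · x (there are 4 lines, with slopes 0, 1, ..., 3). Only the lines that attain the minimum somewhere contribute to roots; other lines are dominated. Here the surviving (envelope) indices are i = 3, i = 2, i = 1, i = 0.
Intersections between consecutive envelope lines give the roots: for adjacent envelope indices i < j the intersection is x = (a_i − a_j) / (j − i). Reading off the sorted break points: {3, 6, 7}.
Verification: at each break x_0, at least two indices attain the minimum of min_i(a_i + i · x_0).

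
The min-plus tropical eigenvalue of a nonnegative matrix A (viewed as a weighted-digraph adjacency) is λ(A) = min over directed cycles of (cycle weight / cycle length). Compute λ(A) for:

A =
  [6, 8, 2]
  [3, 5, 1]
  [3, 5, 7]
λ(A) = 5/2

Enumerate directed cycles and compute their means (weight / length). Sample:
  cycle 0 → 0: weight = 6, length = 1, mean = 6/1 ≈ 6.000
  cycle 1 → 1: weight = 5, length = 1, mean = 5/1 ≈ 5.000
  cycle 2 → 2: weight = 7, length = 1, mean = 7/1 ≈ 7.000
  cycle 0 → 1 → 0: weight = 11, length = 2, mean = 11/2 ≈ 5.500
  cycle 0 → 2 → 0: weight = 5, length = 2, mean = 5/2 ≈ 2.500
  cycle 1 → 0 → 1: weight = 11, length = 2, mean = 11/2 ≈ 5.500
Minimum mean = 2.500, attained e.g. along the cycle 0 → 2 → 0 with weight 5 and length 2. So λ(A) = 5/2 = 5/2.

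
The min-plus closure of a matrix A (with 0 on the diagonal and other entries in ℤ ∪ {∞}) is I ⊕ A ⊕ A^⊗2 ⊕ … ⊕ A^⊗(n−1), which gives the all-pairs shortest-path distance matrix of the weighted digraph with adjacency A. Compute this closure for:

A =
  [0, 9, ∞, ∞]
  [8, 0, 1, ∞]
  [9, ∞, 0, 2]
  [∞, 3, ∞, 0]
Closure =
  [0, 9, 10, 12]
  [8, 0, 1, 3]
  [9, 5, 0, 2]
  [11, 3, 4, 0]

This is the Floyd-Warshall all-pairs shortest-path computation. For each intermediate vertex k = 0, 1, …, 3, update dist[i][j] ← min(dist[i][j], dist[i][k] + dist[k][j]). The final matrix gives, for each (i, j), the minimum total weight of any directed path from i to j (possibly empty when i = j).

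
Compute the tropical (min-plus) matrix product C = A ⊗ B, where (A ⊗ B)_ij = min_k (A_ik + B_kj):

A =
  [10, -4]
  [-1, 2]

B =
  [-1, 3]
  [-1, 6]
A ⊗ B =
  [-5, 2]
  [-2, 2]

Apply the min-plus product entry-by-entry:
  C[0][0] = min over k of (A[0][0] + B[0][0] = 10 + -1 = 9, A[0][1] + B[1][0] = -4 + -1 = -5) = -5 (attained at k = 1)
  C[0][1] = min over k of (A[0][0] + B[0][1] = 10 + 3 = 13, A[0][1] + B[1][1] = -4 + 6 = 2) = 2 (attained at k = 1)
  C[1][0] = min over k of (A[1][0] + B[0][0] = -1 + -1 = -2, A[1][1] + B[1][0] = 2 + -1 = 1) = -2 (attained at k = 0)
  C[1][1] = min over k of (A[1][0] + B[0][1] = -1 + 3 = 2, A[1][1] + B[1][1] = 2 + 6 = 8) = 2 (attained at k = 0)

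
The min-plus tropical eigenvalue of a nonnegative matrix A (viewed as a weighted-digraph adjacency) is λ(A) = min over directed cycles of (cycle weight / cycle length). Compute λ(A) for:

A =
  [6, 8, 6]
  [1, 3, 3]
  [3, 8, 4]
λ(A) = 3

Enumerate directed cycles and compute their means (weight / length). Sample:
  cycle 0 → 0: weight = 6, length = 1, mean = 6/1 ≈ 6.000
  cycle 1 → 1: weight = 3, length = 1, mean = 3/1 ≈ 3.000
  cycle 2 → 2: weight = 4, length = 1, mean = 4/1 ≈ 4.000
  cycle 0 → 1 → 0: weight = 9, length = 2, mean = 9/2 ≈ 4.500
  cycle 0 → 2 → 0: weight = 9, length = 2, mean = 9/2 ≈ 4.500
  cycle 1 → 0 → 1: weight = 9, length = 2, mean = 9/2 ≈ 4.500
Minimum mean = 3.000, attained e.g. along the cycle 1 → 1 with weight 3 and length 1. So λ(A) = 3/1 = 3.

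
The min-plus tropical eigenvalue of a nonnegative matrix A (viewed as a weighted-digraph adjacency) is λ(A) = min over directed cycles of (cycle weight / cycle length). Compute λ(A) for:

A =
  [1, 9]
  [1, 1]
λ(A) = 1

Enumerate directed cycles and compute their means (weight / length). Sample:
  cycle 0 → 0: weight = 1, length = 1, mean = 1/1 ≈ 1.000
  cycle 1 → 1: weight = 1, length = 1, mean = 1/1 ≈ 1.000
  cycle 0 → 1 → 0: weight = 10, length = 2, mean = 10/2 ≈ 5.000
  cycle 1 → 0 → 1: weight = 10, length = 2, mean = 10/2 ≈ 5.000
Minimum mean = 1.000, attained e.g. along the cycle 0 → 0 with weight 1 and length 1. So λ(A) = 1/1 = 1.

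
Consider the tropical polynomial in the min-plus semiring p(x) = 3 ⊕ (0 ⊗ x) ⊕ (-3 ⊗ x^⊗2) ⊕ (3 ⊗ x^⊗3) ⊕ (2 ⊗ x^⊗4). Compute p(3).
p(3) = 3

A tropical monomial a ⊗ x^⊗i evaluates to a + i · x. Evaluating each term at x = 3:
  Term 0 contributes 3 + 0 · 3 = 3
  Term 1 contributes 0 + 1 · 3 = 3
  Term 2 contributes -3 + 2 · 3 = 3
  Term 3 contributes 3 + 3 · 3 = 12
  Term 4 contributes 2 + 4 · 3 = 14
p(3) = ⊕ of these = min[3, 3, 3, 12, 14] = 3.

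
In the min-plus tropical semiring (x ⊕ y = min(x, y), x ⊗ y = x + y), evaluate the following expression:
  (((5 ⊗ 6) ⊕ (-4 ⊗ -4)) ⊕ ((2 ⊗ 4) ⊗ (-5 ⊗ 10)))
(((5 ⊗ 6) ⊕ (-4 ⊗ -4)) ⊕ ((2 ⊗ 4) ⊗ (-5 ⊗ 10))) = -8

Expand innermost to outermost. Recall ⊕ takes the minimum of its arguments and ⊗ takes their sum. Working out the expression (((5 ⊗ 6) ⊕ (-4 ⊗ -4)) ⊕ ((2 ⊗ 4) ⊗ (-5 ⊗ 10))) gives -8.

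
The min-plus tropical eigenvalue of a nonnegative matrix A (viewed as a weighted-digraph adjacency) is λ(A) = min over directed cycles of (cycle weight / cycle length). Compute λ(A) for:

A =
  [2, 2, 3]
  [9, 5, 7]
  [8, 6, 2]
λ(A) = 2

Enumerate directed cycles and compute their means (weight / length). Sample:
  cycle 0 → 0: weight = 2, length = 1, mean = 2/1 ≈ 2.000
  cycle 1 → 1: weight = 5, length = 1, mean = 5/1 ≈ 5.000
  cycle 2 → 2: weight = 2, length = 1, mean = 2/1 ≈ 2.000
  cycle 0 → 1 → 0: weight = 11, length = 2, mean = 11/2 ≈ 5.500
  cycle 0 → 2 → 0: weight = 11, length = 2, mean = 11/2 ≈ 5.500
  cycle 1 → 0 → 1: weight = 11, length = 2, mean = 11/2 ≈ 5.500
Minimum mean = 2.000, attained e.g. along the cycle 0 → 0 with weight 2 and length 1. So λ(A) = 2/1 = 2.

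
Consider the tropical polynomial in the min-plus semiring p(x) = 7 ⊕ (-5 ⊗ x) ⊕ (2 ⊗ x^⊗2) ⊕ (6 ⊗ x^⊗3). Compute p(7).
p(7) = 2

A tropical monomial a ⊗ x^⊗i evaluates to a + i · x. Evaluating each term at x = 7:
  Term 0 contributes 7 + 0 · 7 = 7
  Term 1 contributes -5 + 1 · 7 = 2
  Term 2 contributes 2 + 2 · 7 = 16
  Term 3 contributes 6 + 3 · 7 = 27
p(7) = ⊕ of these = min[7, 2, 16, 27] = 2.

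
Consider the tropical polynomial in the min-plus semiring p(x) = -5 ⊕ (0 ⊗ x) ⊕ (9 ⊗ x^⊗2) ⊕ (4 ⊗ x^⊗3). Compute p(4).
p(4) = -5

A tropical monomial a ⊗ x^⊗i evaluates to a + i · x. Evaluating each term at x = 4:
  Term 0 contributes -5 + 0 · 4 = -5
  Term 1 contributes 0 + 1 · 4 = 4
  Term 2 contributes 9 + 2 · 4 = 17
  Term 3 contributes 4 + 3 · 4 = 16
p(4) = ⊕ of these = min[-5, 4, 17, 16] = -5.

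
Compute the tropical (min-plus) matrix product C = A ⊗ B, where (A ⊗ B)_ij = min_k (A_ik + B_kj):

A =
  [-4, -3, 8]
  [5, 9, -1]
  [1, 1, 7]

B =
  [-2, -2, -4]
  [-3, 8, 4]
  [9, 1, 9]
A ⊗ B =
  [-6, -6, -8]
  [3, 0, 1]
  [-2, -1, -3]

Apply the min-plus product entry-by-entry:
  C[0][0] = min over k of (A[0][0] + B[0][0] = -4 + -2 = -6, A[0][1] + B[1][0] = -3 + -3 = -6, A[0][2] + B[2][0] = 8 + 9 = 17) = -6 (attained at k = 0)
  C[0][1] = min over k of (A[0][0] + B[0][1] = -4 + -2 = -6, A[0][1] + B[1][1] = -3 + 8 = 5, A[0][2] + B[2][1] = 8 + 1 = 9) = -6 (attained at k = 0)
  C[0][2] = min over k of (A[0][0] + B[0][2] = -4 + -4 = -8, A[0][1] + B[1][2] = -3 + 4 = 1, A[0][2] + B[2][2] = 8 + 9 = 17) = -8 (attained at k = 0)
  C[1][0] = min over k of (A[1][0] + B[0][0] = 5 + -2 = 3, A[1][1] + B[1][0] = 9 + -3 = 6, A[1][2] + B[2][0] = -1 + 9 = 8) = 3 (attained at k = 0)
  C[1][1] = min over k of (A[1][0] + B[0][1] = 5 + -2 = 3, A[1][1] + B[1][1] = 9 + 8 = 17, A[1][2] + B[2][1] = -1 + 1 = 0) = 0 (attained at k = 2)
  C[1][2] = min over k of (A[1][0] + B[0][2] = 5 + -4 = 1, A[1][1] + B[1][2] = 9 + 4 = 13, A[1][2] + B[2][2] = -1 + 9 = 8) = 1 (attained at k = 0)
  C[2][0] = min over k of (A[2][0] + B[0][0] = 1 + -2 = -1, A[2][1] + B[1][0] = 1 + -3 = -2, A[2][2] + B[2][0] = 7 + 9 = 16) = -2 (attained at k = 1)
  C[2][1] = min over k of (A[2][0] + B[0][1] = 1 + -2 = -1, A[2][1] + B[1][1] = 1 + 8 = 9, A[2][2] + B[2][1] = 7 + 1 = 8) = -1 (attained at k = 0)
  C[2][2] = min over k of (A[2][0] + B[0][2] = 1 + -4 = -3, A[2][1] + B[1][2] = 1 + 4 = 5, A[2][2] + B[2][2] = 7 + 9 = 16) = -3 (attained at k = 0)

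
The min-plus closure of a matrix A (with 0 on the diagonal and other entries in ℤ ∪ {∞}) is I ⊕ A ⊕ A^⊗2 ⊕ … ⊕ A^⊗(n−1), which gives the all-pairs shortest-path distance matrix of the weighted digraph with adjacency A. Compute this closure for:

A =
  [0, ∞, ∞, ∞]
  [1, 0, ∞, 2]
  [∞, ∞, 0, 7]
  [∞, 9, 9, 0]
Closure =
  [0, ∞, ∞, ∞]
  [1, 0, 11, 2]
  [17, 16, 0, 7]
  [10, 9, 9, 0]

This is the Floyd-Warshall all-pairs shortest-path computation. For each intermediate vertex k = 0, 1, …, 3, update dist[i][j] ← min(dist[i][j], dist[i][k] + dist[k][j]). The final matrix gives, for each (i, j), the minimum total weight of any directed path from i to j (possibly empty when i = j).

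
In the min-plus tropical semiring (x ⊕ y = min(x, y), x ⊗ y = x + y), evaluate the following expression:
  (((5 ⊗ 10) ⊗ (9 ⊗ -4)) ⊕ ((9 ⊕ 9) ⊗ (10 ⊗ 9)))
(((5 ⊗ 10) ⊗ (9 ⊗ -4)) ⊕ ((9 ⊕ 9) ⊗ (10 ⊗ 9))) = 20

Expand innermost to outermost. Recall ⊕ takes the minimum of its arguments and ⊗ takes their sum. Working out the expression (((5 ⊗ 10) ⊗ (9 ⊗ -4)) ⊕ ((9 ⊕ 9) ⊗ (10 ⊗ 9))) gives 20.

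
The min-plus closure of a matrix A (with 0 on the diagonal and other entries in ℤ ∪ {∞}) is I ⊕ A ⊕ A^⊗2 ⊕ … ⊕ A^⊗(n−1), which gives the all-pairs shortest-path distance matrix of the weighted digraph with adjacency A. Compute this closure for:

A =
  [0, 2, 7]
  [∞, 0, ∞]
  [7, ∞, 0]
Closure =
  [0, 2, 7]
  [∞, 0, ∞]
  [7, 9, 0]

This is the Floyd-Warshall all-pairs shortest-path computation. For each intermediate vertex k = 0, 1, …, 2, update dist[i][j] ← min(dist[i][j], dist[i][k] + dist[k][j]). The final matrix gives, for each (i, j), the minimum total weight of any directed path from i to j (possibly empty when i = j).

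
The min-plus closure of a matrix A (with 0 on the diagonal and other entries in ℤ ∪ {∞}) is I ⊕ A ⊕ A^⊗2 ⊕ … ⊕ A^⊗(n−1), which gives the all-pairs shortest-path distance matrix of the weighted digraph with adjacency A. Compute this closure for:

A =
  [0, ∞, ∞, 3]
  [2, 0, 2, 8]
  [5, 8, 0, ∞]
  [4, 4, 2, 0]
Closure =
  [0, 7, 5, 3]
  [2, 0, 2, 5]
  [5, 8, 0, 8]
  [4, 4, 2, 0]

This is the Floyd-Warshall all-pairs shortest-path computation. For each intermediate vertex k = 0, 1, …, 3, update dist[i][j] ← min(dist[i][j], dist[i][k] + dist[k][j]). The final matrix gives, for each (i, j), the minimum total weight of any directed path from i to j (possibly empty when i = j).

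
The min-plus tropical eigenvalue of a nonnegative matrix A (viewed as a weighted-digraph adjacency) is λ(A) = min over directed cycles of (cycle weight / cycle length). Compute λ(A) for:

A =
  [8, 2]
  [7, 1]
λ(A) = 1

Enumerate directed cycles and compute their means (weight / length). Sample:
  cycle 0 → 0: weight = 8, length = 1, mean = 8/1 ≈ 8.000
  cycle 1 → 1: weight = 1, length = 1, mean = 1/1 ≈ 1.000
  cycle 0 → 1 → 0: weight = 9, length = 2, mean = 9/2 ≈ 4.500
  cycle 1 → 0 → 1: weight = 9, length = 2, mean = 9/2 ≈ 4.500
Minimum mean = 1.000, attained e.g. along the cycle 1 → 1 with weight 1 and length 1. So λ(A) = 1/1 = 1.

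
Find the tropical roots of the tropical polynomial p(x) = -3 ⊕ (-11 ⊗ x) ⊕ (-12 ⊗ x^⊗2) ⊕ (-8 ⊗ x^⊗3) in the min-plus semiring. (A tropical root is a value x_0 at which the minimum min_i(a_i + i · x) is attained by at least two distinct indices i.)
Roots: {-4, 1, 8}

Each tropical root is a break point of the lower envelope of the lines y = a_i + i · x (there are 4 lines, with slopes 0, 1, ..., 3). Only the lines that attain the minimum somewhere contribute to roots; other lines are dominated. Here the surviving (envelope) indices are i = 3, i = 2, i = 1, i = 0.
Intersections between consecutive envelope lines give the roots: for adjacent envelope indices i < j the intersection is x = (a_i − a_j) / (j − i). Reading off the sorted break points: {-4, 1, 8}.
Verification: at each break x_0, at least two indices attain the minimum of min_i(a_i + i · x_0).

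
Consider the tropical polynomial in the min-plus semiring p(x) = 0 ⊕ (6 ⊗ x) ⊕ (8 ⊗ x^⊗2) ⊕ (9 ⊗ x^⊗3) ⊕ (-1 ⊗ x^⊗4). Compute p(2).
p(2) = 0

A tropical monomial a ⊗ x^⊗i evaluates to a + i · x. Evaluating each term at x = 2:
  Term 0 contributes 0 + 0 · 2 = 0
  Term 1 contributes 6 + 1 · 2 = 8
  Term 2 contributes 8 + 2 · 2 = 12
  Term 3 contributes 9 + 3 · 2 = 15
  Term 4 contributes -1 + 4 · 2 = 7
p(2) = ⊕ of these = min[0, 8, 12, 15, 7] = 0.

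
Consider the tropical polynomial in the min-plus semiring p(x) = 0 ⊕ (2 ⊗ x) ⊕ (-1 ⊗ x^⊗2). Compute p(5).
p(5) = 0

A tropical monomial a ⊗ x^⊗i evaluates to a + i · x. Evaluating each term at x = 5:
  Term 0 contributes 0 + 0 · 5 = 0
  Term 1 contributes 2 + 1 · 5 = 7
  Term 2 contributes -1 + 2 · 5 = 9
p(5) = ⊕ of these = min[0, 7, 9] = 0.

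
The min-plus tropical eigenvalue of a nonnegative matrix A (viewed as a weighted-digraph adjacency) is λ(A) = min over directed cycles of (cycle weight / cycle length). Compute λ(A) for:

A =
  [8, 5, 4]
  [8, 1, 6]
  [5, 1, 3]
λ(A) = 1

Enumerate directed cycles and compute their means (weight / length). Sample:
  cycle 0 → 0: weight = 8, length = 1, mean = 8/1 ≈ 8.000
  cycle 1 → 1: weight = 1, length = 1, mean = 1/1 ≈ 1.000
  cycle 2 → 2: weight = 3, length = 1, mean = 3/1 ≈ 3.000
  cycle 0 → 1 → 0: weight = 13, length = 2, mean = 13/2 ≈ 6.500
  cycle 0 → 2 → 0: weight = 9, length = 2, mean = 9/2 ≈ 4.500
  cycle 1 → 0 → 1: weight = 13, length = 2, mean = 13/2 ≈ 6.500
Minimum mean = 1.000, attained e.g. along the cycle 1 → 1 with weight 1 and length 1. So λ(A) = 1/1 = 1.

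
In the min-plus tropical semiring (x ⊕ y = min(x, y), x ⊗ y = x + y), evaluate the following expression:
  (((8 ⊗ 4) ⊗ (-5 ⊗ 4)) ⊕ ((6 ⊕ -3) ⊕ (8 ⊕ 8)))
(((8 ⊗ 4) ⊗ (-5 ⊗ 4)) ⊕ ((6 ⊕ -3) ⊕ (8 ⊕ 8))) = -3

Expand innermost to outermost. Recall ⊕ takes the minimum of its arguments and ⊗ takes their sum. Working out the expression (((8 ⊗ 4) ⊗ (-5 ⊗ 4)) ⊕ ((6 ⊕ -3) ⊕ (8 ⊕ 8))) gives -3.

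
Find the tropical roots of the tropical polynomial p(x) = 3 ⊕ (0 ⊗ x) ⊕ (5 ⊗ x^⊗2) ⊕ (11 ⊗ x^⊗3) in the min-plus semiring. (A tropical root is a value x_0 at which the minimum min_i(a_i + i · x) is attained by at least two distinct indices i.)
Roots: {-6, -5, 3}

Each tropical root is a break point of the lower envelope of the lines y = a_i + i · x (there are 4 lines, with slopes 0, 1, ..., 3). Only the lines that attain the minimum somewhere contribute to roots; other lines are dominated. Here the surviving (envelope) indices are i = 3, i = 2, i = 1, i = 0.
Intersections between consecutive envelope lines give the roots: for adjacent envelope indices i < j the intersection is x = (a_i − a_j) / (j − i). Reading off the sorted break points: {-6, -5, 3}.
Verification: at each break x_0, at least two indices attain the minimum of min_i(a_i + i · x_0).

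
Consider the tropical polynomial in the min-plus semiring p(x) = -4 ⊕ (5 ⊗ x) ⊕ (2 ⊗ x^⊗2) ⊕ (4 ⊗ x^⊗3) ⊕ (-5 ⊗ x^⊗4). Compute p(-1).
p(-1) = -9

A tropical monomial a ⊗ x^⊗i evaluates to a + i · x. Evaluating each term at x = -1:
  Term 0 contributes -4 + 0 · -1 = -4
  Term 1 contributes 5 + 1 · -1 = 4
  Term 2 contributes 2 + 2 · -1 = 0
  Term 3 contributes 4 + 3 · -1 = 1
  Term 4 contributes -5 + 4 · -1 = -9
p(-1) = ⊕ of these = min[-4, 4, 0, 1, -9] = -9.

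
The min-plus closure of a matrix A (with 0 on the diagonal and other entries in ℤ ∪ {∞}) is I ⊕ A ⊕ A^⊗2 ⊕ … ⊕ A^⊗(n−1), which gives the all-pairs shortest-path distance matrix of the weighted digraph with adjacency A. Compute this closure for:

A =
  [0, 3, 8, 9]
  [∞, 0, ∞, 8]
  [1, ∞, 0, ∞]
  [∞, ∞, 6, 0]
Closure =
  [0, 3, 8, 9]
  [15, 0, 14, 8]
  [1, 4, 0, 10]
  [7, 10, 6, 0]

This is the Floyd-Warshall all-pairs shortest-path computation. For each intermediate vertex k = 0, 1, …, 3, update dist[i][j] ← min(dist[i][j], dist[i][k] + dist[k][j]). The final matrix gives, for each (i, j), the minimum total weight of any directed path from i to j (possibly empty when i = j).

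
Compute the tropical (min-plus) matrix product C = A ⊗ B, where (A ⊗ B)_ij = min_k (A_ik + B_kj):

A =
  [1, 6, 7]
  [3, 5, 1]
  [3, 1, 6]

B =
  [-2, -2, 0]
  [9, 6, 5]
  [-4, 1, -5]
A ⊗ B =
  [-1, -1, 1]
  [-3, 1, -4]
  [1, 1, 1]

Apply the min-plus product entry-by-entry:
  C[0][0] = min over k of (A[0][0] + B[0][0] = 1 + -2 = -1, A[0][1] + B[1][0] = 6 + 9 = 15, A[0][2] + B[2][0] = 7 + -4 = 3) = -1 (attained at k = 0)
  C[0][1] = min over k of (A[0][0] + B[0][1] = 1 + -2 = -1, A[0][1] + B[1][1] = 6 + 6 = 12, A[0][2] + B[2][1] = 7 + 1 = 8) = -1 (attained at k = 0)
  C[0][2] = min over k of (A[0][0] + B[0][2] = 1 + 0 = 1, A[0][1] + B[1][2] = 6 + 5 = 11, A[0][2] + B[2][2] = 7 + -5 = 2) = 1 (attained at k = 0)
  C[1][0] = min over k of (A[1][0] + B[0][0] = 3 + -2 = 1, A[1][1] + B[1][0] = 5 + 9 = 14, A[1][2] + B[2][0] = 1 + -4 = -3) = -3 (attained at k = 2)
  C[1][1] = min over k of (A[1][0] + B[0][1] = 3 + -2 = 1, A[1][1] + B[1][1] = 5 + 6 = 11, A[1][2] + B[2][1] = 1 + 1 = 2) = 1 (attained at k = 0)
  C[1][2] = min over k of (A[1][0] + B[0][2] = 3 + 0 = 3, A[1][1] + B[1][2] = 5 + 5 = 10, A[1][2] + B[2][2] = 1 + -5 = -4) = -4 (attained at k = 2)
  C[2][0] = min over k of (A[2][0] + B[0][0] = 3 + -2 = 1, A[2][1] + B[1][0] = 1 + 9 = 10, A[2][2] + B[2][0] = 6 + -4 = 2) = 1 (attained at k = 0)
  C[2][1] = min over k of (A[2][0] + B[0][1] = 3 + -2 = 1, A[2][1] + B[1][1] = 1 + 6 = 7, A[2][2] + B[2][1] = 6 + 1 = 7) = 1 (attained at k = 0)
  C[2][2] = min over k of (A[2][0] + B[0][2] = 3 + 0 = 3, A[2][1] + B[1][2] = 1 + 5 = 6, A[2][2] + B[2][2] = 6 + -5 = 1) = 1 (attained at k = 2)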